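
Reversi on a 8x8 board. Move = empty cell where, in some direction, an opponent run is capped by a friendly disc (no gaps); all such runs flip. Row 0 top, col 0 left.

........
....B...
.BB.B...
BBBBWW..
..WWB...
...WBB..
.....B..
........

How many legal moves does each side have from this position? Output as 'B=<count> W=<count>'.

Answer: B=9 W=11

Derivation:
-- B to move --
(2,3): no bracket -> illegal
(2,5): no bracket -> illegal
(2,6): flips 1 -> legal
(3,6): flips 2 -> legal
(4,1): flips 2 -> legal
(4,5): no bracket -> illegal
(4,6): flips 1 -> legal
(5,1): flips 1 -> legal
(5,2): flips 2 -> legal
(6,2): flips 1 -> legal
(6,3): flips 2 -> legal
(6,4): flips 2 -> legal
B mobility = 9
-- W to move --
(0,3): no bracket -> illegal
(0,4): flips 2 -> legal
(0,5): no bracket -> illegal
(1,0): flips 2 -> legal
(1,1): no bracket -> illegal
(1,2): flips 2 -> legal
(1,3): flips 1 -> legal
(1,5): flips 2 -> legal
(2,0): flips 1 -> legal
(2,3): flips 1 -> legal
(2,5): no bracket -> illegal
(4,0): no bracket -> illegal
(4,1): no bracket -> illegal
(4,5): flips 1 -> legal
(4,6): no bracket -> illegal
(5,6): flips 2 -> legal
(6,3): no bracket -> illegal
(6,4): flips 2 -> legal
(6,6): no bracket -> illegal
(7,4): no bracket -> illegal
(7,5): no bracket -> illegal
(7,6): flips 2 -> legal
W mobility = 11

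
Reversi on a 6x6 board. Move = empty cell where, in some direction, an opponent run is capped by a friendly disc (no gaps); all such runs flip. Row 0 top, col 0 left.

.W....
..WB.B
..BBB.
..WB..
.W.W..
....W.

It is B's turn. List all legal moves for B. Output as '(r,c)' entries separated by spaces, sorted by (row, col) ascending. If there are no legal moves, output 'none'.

Answer: (0,2) (1,1) (3,1) (4,2) (5,0) (5,3)

Derivation:
(0,0): no bracket -> illegal
(0,2): flips 1 -> legal
(0,3): no bracket -> illegal
(1,0): no bracket -> illegal
(1,1): flips 1 -> legal
(2,1): no bracket -> illegal
(3,0): no bracket -> illegal
(3,1): flips 1 -> legal
(3,4): no bracket -> illegal
(4,0): no bracket -> illegal
(4,2): flips 1 -> legal
(4,4): no bracket -> illegal
(4,5): no bracket -> illegal
(5,0): flips 2 -> legal
(5,1): no bracket -> illegal
(5,2): no bracket -> illegal
(5,3): flips 1 -> legal
(5,5): no bracket -> illegal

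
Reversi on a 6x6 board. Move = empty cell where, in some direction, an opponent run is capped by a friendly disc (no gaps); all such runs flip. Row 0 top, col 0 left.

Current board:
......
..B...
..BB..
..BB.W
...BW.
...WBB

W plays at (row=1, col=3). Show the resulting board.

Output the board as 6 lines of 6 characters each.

Place W at (1,3); scan 8 dirs for brackets.
Dir NW: first cell '.' (not opp) -> no flip
Dir N: first cell '.' (not opp) -> no flip
Dir NE: first cell '.' (not opp) -> no flip
Dir W: opp run (1,2), next='.' -> no flip
Dir E: first cell '.' (not opp) -> no flip
Dir SW: opp run (2,2), next='.' -> no flip
Dir S: opp run (2,3) (3,3) (4,3) capped by W -> flip
Dir SE: first cell '.' (not opp) -> no flip
All flips: (2,3) (3,3) (4,3)

Answer: ......
..BW..
..BW..
..BW.W
...WW.
...WBB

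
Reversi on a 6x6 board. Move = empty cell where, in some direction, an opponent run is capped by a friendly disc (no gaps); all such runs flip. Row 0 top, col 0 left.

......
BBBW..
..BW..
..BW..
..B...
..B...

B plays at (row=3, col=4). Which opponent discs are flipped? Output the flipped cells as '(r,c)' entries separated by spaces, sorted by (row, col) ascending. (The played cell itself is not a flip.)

Dir NW: opp run (2,3) capped by B -> flip
Dir N: first cell '.' (not opp) -> no flip
Dir NE: first cell '.' (not opp) -> no flip
Dir W: opp run (3,3) capped by B -> flip
Dir E: first cell '.' (not opp) -> no flip
Dir SW: first cell '.' (not opp) -> no flip
Dir S: first cell '.' (not opp) -> no flip
Dir SE: first cell '.' (not opp) -> no flip

Answer: (2,3) (3,3)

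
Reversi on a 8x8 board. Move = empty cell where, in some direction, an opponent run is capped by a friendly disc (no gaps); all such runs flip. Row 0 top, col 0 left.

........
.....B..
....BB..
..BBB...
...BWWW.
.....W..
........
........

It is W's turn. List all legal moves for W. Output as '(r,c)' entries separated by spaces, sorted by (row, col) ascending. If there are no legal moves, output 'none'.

(0,4): no bracket -> illegal
(0,5): no bracket -> illegal
(0,6): no bracket -> illegal
(1,3): no bracket -> illegal
(1,4): flips 2 -> legal
(1,6): no bracket -> illegal
(2,1): no bracket -> illegal
(2,2): flips 1 -> legal
(2,3): flips 1 -> legal
(2,6): no bracket -> illegal
(3,1): no bracket -> illegal
(3,5): no bracket -> illegal
(3,6): no bracket -> illegal
(4,1): no bracket -> illegal
(4,2): flips 1 -> legal
(5,2): no bracket -> illegal
(5,3): no bracket -> illegal
(5,4): no bracket -> illegal

Answer: (1,4) (2,2) (2,3) (4,2)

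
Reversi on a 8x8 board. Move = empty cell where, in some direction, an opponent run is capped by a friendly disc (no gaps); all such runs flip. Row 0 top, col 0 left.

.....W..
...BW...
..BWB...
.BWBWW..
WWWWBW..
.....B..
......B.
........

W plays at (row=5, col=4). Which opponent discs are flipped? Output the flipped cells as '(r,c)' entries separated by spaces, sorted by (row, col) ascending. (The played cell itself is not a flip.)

Answer: (4,4)

Derivation:
Dir NW: first cell 'W' (not opp) -> no flip
Dir N: opp run (4,4) capped by W -> flip
Dir NE: first cell 'W' (not opp) -> no flip
Dir W: first cell '.' (not opp) -> no flip
Dir E: opp run (5,5), next='.' -> no flip
Dir SW: first cell '.' (not opp) -> no flip
Dir S: first cell '.' (not opp) -> no flip
Dir SE: first cell '.' (not opp) -> no flip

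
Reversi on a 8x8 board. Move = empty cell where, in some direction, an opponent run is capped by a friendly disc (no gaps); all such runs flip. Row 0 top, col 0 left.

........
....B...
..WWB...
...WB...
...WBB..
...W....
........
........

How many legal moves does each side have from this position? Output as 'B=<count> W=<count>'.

Answer: B=7 W=7

Derivation:
-- B to move --
(1,1): flips 2 -> legal
(1,2): flips 1 -> legal
(1,3): no bracket -> illegal
(2,1): flips 2 -> legal
(3,1): no bracket -> illegal
(3,2): flips 2 -> legal
(4,2): flips 2 -> legal
(5,2): flips 1 -> legal
(5,4): no bracket -> illegal
(6,2): flips 1 -> legal
(6,3): no bracket -> illegal
(6,4): no bracket -> illegal
B mobility = 7
-- W to move --
(0,3): no bracket -> illegal
(0,4): no bracket -> illegal
(0,5): flips 1 -> legal
(1,3): no bracket -> illegal
(1,5): flips 1 -> legal
(2,5): flips 2 -> legal
(3,5): flips 2 -> legal
(3,6): no bracket -> illegal
(4,6): flips 2 -> legal
(5,4): no bracket -> illegal
(5,5): flips 1 -> legal
(5,6): flips 2 -> legal
W mobility = 7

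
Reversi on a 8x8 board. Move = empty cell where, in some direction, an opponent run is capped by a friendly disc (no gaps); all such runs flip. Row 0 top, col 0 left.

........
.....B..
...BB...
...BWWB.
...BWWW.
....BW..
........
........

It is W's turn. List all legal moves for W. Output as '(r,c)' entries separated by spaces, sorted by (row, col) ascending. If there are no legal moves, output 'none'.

(0,4): no bracket -> illegal
(0,5): no bracket -> illegal
(0,6): no bracket -> illegal
(1,2): flips 1 -> legal
(1,3): flips 1 -> legal
(1,4): flips 1 -> legal
(1,6): no bracket -> illegal
(2,2): flips 1 -> legal
(2,5): no bracket -> illegal
(2,6): flips 1 -> legal
(2,7): flips 1 -> legal
(3,2): flips 1 -> legal
(3,7): flips 1 -> legal
(4,2): flips 1 -> legal
(4,7): no bracket -> illegal
(5,2): flips 1 -> legal
(5,3): flips 1 -> legal
(6,3): flips 1 -> legal
(6,4): flips 1 -> legal
(6,5): no bracket -> illegal

Answer: (1,2) (1,3) (1,4) (2,2) (2,6) (2,7) (3,2) (3,7) (4,2) (5,2) (5,3) (6,3) (6,4)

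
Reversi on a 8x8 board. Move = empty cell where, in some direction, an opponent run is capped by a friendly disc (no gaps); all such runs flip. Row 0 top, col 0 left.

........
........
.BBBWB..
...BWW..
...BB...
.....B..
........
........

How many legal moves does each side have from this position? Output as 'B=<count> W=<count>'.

-- B to move --
(1,3): no bracket -> illegal
(1,4): flips 2 -> legal
(1,5): flips 1 -> legal
(2,6): flips 1 -> legal
(3,6): flips 2 -> legal
(4,5): flips 2 -> legal
(4,6): no bracket -> illegal
B mobility = 5
-- W to move --
(1,0): no bracket -> illegal
(1,1): no bracket -> illegal
(1,2): flips 1 -> legal
(1,3): no bracket -> illegal
(1,4): no bracket -> illegal
(1,5): flips 1 -> legal
(1,6): flips 1 -> legal
(2,0): flips 3 -> legal
(2,6): flips 1 -> legal
(3,0): no bracket -> illegal
(3,1): no bracket -> illegal
(3,2): flips 1 -> legal
(3,6): no bracket -> illegal
(4,2): flips 1 -> legal
(4,5): no bracket -> illegal
(4,6): no bracket -> illegal
(5,2): flips 1 -> legal
(5,3): flips 1 -> legal
(5,4): flips 1 -> legal
(5,6): no bracket -> illegal
(6,4): no bracket -> illegal
(6,5): no bracket -> illegal
(6,6): no bracket -> illegal
W mobility = 10

Answer: B=5 W=10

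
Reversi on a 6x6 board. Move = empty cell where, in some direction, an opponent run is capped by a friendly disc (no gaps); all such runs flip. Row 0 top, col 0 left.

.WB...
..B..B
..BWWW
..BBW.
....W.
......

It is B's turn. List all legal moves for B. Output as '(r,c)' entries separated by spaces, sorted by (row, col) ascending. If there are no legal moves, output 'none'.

Answer: (0,0) (1,3) (1,4) (3,5) (4,5) (5,5)

Derivation:
(0,0): flips 1 -> legal
(1,0): no bracket -> illegal
(1,1): no bracket -> illegal
(1,3): flips 1 -> legal
(1,4): flips 1 -> legal
(3,5): flips 2 -> legal
(4,3): no bracket -> illegal
(4,5): flips 2 -> legal
(5,3): no bracket -> illegal
(5,4): no bracket -> illegal
(5,5): flips 1 -> legal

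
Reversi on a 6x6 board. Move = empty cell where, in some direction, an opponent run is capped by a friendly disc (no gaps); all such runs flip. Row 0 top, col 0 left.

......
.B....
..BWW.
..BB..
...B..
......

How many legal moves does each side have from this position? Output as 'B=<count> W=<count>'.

Answer: B=4 W=4

Derivation:
-- B to move --
(1,2): no bracket -> illegal
(1,3): flips 1 -> legal
(1,4): flips 1 -> legal
(1,5): flips 1 -> legal
(2,5): flips 2 -> legal
(3,4): no bracket -> illegal
(3,5): no bracket -> illegal
B mobility = 4
-- W to move --
(0,0): no bracket -> illegal
(0,1): no bracket -> illegal
(0,2): no bracket -> illegal
(1,0): no bracket -> illegal
(1,2): no bracket -> illegal
(1,3): no bracket -> illegal
(2,0): no bracket -> illegal
(2,1): flips 1 -> legal
(3,1): no bracket -> illegal
(3,4): no bracket -> illegal
(4,1): flips 1 -> legal
(4,2): flips 1 -> legal
(4,4): no bracket -> illegal
(5,2): no bracket -> illegal
(5,3): flips 2 -> legal
(5,4): no bracket -> illegal
W mobility = 4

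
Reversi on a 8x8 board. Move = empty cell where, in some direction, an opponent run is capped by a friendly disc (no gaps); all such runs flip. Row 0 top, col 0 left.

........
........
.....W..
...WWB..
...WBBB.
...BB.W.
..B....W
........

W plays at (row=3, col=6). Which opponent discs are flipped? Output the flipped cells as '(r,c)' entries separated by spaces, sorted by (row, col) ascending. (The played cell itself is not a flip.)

Answer: (3,5) (4,6)

Derivation:
Dir NW: first cell 'W' (not opp) -> no flip
Dir N: first cell '.' (not opp) -> no flip
Dir NE: first cell '.' (not opp) -> no flip
Dir W: opp run (3,5) capped by W -> flip
Dir E: first cell '.' (not opp) -> no flip
Dir SW: opp run (4,5) (5,4), next='.' -> no flip
Dir S: opp run (4,6) capped by W -> flip
Dir SE: first cell '.' (not opp) -> no flip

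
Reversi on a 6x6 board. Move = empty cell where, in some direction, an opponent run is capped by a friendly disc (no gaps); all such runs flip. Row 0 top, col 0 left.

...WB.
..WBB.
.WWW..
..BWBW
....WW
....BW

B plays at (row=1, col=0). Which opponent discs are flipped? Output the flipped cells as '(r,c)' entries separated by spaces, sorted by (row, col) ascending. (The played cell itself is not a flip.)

Dir NW: edge -> no flip
Dir N: first cell '.' (not opp) -> no flip
Dir NE: first cell '.' (not opp) -> no flip
Dir W: edge -> no flip
Dir E: first cell '.' (not opp) -> no flip
Dir SW: edge -> no flip
Dir S: first cell '.' (not opp) -> no flip
Dir SE: opp run (2,1) capped by B -> flip

Answer: (2,1)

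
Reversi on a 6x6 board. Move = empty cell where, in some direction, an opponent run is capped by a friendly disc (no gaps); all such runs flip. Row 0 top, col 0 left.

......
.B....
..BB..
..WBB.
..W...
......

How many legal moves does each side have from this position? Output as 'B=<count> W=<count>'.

-- B to move --
(2,1): no bracket -> illegal
(3,1): flips 1 -> legal
(4,1): flips 1 -> legal
(4,3): no bracket -> illegal
(5,1): flips 1 -> legal
(5,2): flips 2 -> legal
(5,3): no bracket -> illegal
B mobility = 4
-- W to move --
(0,0): no bracket -> illegal
(0,1): no bracket -> illegal
(0,2): no bracket -> illegal
(1,0): no bracket -> illegal
(1,2): flips 1 -> legal
(1,3): no bracket -> illegal
(1,4): flips 1 -> legal
(2,0): no bracket -> illegal
(2,1): no bracket -> illegal
(2,4): flips 1 -> legal
(2,5): no bracket -> illegal
(3,1): no bracket -> illegal
(3,5): flips 2 -> legal
(4,3): no bracket -> illegal
(4,4): no bracket -> illegal
(4,5): no bracket -> illegal
W mobility = 4

Answer: B=4 W=4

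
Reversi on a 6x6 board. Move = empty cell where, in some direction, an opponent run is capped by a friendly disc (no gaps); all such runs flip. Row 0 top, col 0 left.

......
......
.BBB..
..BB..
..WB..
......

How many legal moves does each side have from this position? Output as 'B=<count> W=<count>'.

Answer: B=3 W=3

Derivation:
-- B to move --
(3,1): no bracket -> illegal
(4,1): flips 1 -> legal
(5,1): flips 1 -> legal
(5,2): flips 1 -> legal
(5,3): no bracket -> illegal
B mobility = 3
-- W to move --
(1,0): no bracket -> illegal
(1,1): no bracket -> illegal
(1,2): flips 2 -> legal
(1,3): no bracket -> illegal
(1,4): no bracket -> illegal
(2,0): no bracket -> illegal
(2,4): flips 1 -> legal
(3,0): no bracket -> illegal
(3,1): no bracket -> illegal
(3,4): no bracket -> illegal
(4,1): no bracket -> illegal
(4,4): flips 1 -> legal
(5,2): no bracket -> illegal
(5,3): no bracket -> illegal
(5,4): no bracket -> illegal
W mobility = 3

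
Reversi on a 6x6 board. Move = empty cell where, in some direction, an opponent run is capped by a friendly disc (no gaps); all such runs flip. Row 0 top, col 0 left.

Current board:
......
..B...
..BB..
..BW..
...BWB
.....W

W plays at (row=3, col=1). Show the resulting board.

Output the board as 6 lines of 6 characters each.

Place W at (3,1); scan 8 dirs for brackets.
Dir NW: first cell '.' (not opp) -> no flip
Dir N: first cell '.' (not opp) -> no flip
Dir NE: opp run (2,2), next='.' -> no flip
Dir W: first cell '.' (not opp) -> no flip
Dir E: opp run (3,2) capped by W -> flip
Dir SW: first cell '.' (not opp) -> no flip
Dir S: first cell '.' (not opp) -> no flip
Dir SE: first cell '.' (not opp) -> no flip
All flips: (3,2)

Answer: ......
..B...
..BB..
.WWW..
...BWB
.....W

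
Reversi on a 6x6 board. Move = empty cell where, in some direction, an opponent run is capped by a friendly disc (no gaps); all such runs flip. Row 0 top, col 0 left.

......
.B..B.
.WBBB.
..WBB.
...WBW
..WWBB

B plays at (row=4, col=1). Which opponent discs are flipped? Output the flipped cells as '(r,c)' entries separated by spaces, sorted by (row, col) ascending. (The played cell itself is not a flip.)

Dir NW: first cell '.' (not opp) -> no flip
Dir N: first cell '.' (not opp) -> no flip
Dir NE: opp run (3,2) capped by B -> flip
Dir W: first cell '.' (not opp) -> no flip
Dir E: first cell '.' (not opp) -> no flip
Dir SW: first cell '.' (not opp) -> no flip
Dir S: first cell '.' (not opp) -> no flip
Dir SE: opp run (5,2), next=edge -> no flip

Answer: (3,2)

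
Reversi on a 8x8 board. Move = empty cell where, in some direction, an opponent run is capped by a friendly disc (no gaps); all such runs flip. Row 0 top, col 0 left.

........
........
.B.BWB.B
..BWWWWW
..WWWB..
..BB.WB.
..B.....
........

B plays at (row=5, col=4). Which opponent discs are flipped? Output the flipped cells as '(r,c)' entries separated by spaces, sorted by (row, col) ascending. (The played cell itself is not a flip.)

Answer: (4,3) (5,5)

Derivation:
Dir NW: opp run (4,3) capped by B -> flip
Dir N: opp run (4,4) (3,4) (2,4), next='.' -> no flip
Dir NE: first cell 'B' (not opp) -> no flip
Dir W: first cell 'B' (not opp) -> no flip
Dir E: opp run (5,5) capped by B -> flip
Dir SW: first cell '.' (not opp) -> no flip
Dir S: first cell '.' (not opp) -> no flip
Dir SE: first cell '.' (not opp) -> no flip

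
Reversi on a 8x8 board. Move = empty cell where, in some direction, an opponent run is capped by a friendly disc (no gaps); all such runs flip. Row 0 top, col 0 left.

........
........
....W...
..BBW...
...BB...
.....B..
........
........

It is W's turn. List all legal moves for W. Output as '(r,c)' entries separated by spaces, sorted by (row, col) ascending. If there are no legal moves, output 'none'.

Answer: (3,1) (4,2) (5,2) (5,4)

Derivation:
(2,1): no bracket -> illegal
(2,2): no bracket -> illegal
(2,3): no bracket -> illegal
(3,1): flips 2 -> legal
(3,5): no bracket -> illegal
(4,1): no bracket -> illegal
(4,2): flips 1 -> legal
(4,5): no bracket -> illegal
(4,6): no bracket -> illegal
(5,2): flips 1 -> legal
(5,3): no bracket -> illegal
(5,4): flips 1 -> legal
(5,6): no bracket -> illegal
(6,4): no bracket -> illegal
(6,5): no bracket -> illegal
(6,6): no bracket -> illegal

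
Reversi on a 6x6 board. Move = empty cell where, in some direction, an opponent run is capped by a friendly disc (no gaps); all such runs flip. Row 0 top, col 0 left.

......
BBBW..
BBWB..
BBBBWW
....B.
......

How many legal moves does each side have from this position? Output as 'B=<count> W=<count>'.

-- B to move --
(0,2): no bracket -> illegal
(0,3): flips 1 -> legal
(0,4): flips 2 -> legal
(1,4): flips 1 -> legal
(2,4): flips 1 -> legal
(2,5): no bracket -> illegal
(4,3): no bracket -> illegal
(4,5): flips 1 -> legal
B mobility = 5
-- W to move --
(0,0): flips 1 -> legal
(0,1): flips 2 -> legal
(0,2): flips 1 -> legal
(0,3): no bracket -> illegal
(1,4): no bracket -> illegal
(2,4): flips 1 -> legal
(4,0): flips 1 -> legal
(4,1): no bracket -> illegal
(4,2): flips 1 -> legal
(4,3): flips 2 -> legal
(4,5): no bracket -> illegal
(5,3): flips 1 -> legal
(5,4): flips 1 -> legal
(5,5): flips 2 -> legal
W mobility = 10

Answer: B=5 W=10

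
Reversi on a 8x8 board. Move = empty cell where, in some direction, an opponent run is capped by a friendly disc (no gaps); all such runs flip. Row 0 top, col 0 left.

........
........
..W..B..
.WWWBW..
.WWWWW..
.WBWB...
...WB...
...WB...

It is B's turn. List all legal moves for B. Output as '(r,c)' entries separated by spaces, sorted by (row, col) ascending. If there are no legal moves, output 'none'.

Answer: (1,2) (2,0) (2,1) (3,0) (3,6) (5,0) (5,5) (5,6) (6,2) (7,2)

Derivation:
(1,1): no bracket -> illegal
(1,2): flips 3 -> legal
(1,3): no bracket -> illegal
(2,0): flips 3 -> legal
(2,1): flips 2 -> legal
(2,3): no bracket -> illegal
(2,4): no bracket -> illegal
(2,6): no bracket -> illegal
(3,0): flips 4 -> legal
(3,6): flips 2 -> legal
(4,0): no bracket -> illegal
(4,6): no bracket -> illegal
(5,0): flips 1 -> legal
(5,5): flips 2 -> legal
(5,6): flips 1 -> legal
(6,0): no bracket -> illegal
(6,1): no bracket -> illegal
(6,2): flips 1 -> legal
(7,2): flips 2 -> legal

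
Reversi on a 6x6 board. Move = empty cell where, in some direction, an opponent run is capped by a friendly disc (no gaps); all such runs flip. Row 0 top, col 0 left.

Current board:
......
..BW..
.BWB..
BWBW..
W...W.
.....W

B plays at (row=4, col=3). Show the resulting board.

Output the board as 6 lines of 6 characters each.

Place B at (4,3); scan 8 dirs for brackets.
Dir NW: first cell 'B' (not opp) -> no flip
Dir N: opp run (3,3) capped by B -> flip
Dir NE: first cell '.' (not opp) -> no flip
Dir W: first cell '.' (not opp) -> no flip
Dir E: opp run (4,4), next='.' -> no flip
Dir SW: first cell '.' (not opp) -> no flip
Dir S: first cell '.' (not opp) -> no flip
Dir SE: first cell '.' (not opp) -> no flip
All flips: (3,3)

Answer: ......
..BW..
.BWB..
BWBB..
W..BW.
.....W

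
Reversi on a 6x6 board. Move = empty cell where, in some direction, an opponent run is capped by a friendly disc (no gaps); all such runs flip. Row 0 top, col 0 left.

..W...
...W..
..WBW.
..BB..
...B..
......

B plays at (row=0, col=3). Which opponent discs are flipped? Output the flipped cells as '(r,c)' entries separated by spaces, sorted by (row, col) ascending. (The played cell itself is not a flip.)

Dir NW: edge -> no flip
Dir N: edge -> no flip
Dir NE: edge -> no flip
Dir W: opp run (0,2), next='.' -> no flip
Dir E: first cell '.' (not opp) -> no flip
Dir SW: first cell '.' (not opp) -> no flip
Dir S: opp run (1,3) capped by B -> flip
Dir SE: first cell '.' (not opp) -> no flip

Answer: (1,3)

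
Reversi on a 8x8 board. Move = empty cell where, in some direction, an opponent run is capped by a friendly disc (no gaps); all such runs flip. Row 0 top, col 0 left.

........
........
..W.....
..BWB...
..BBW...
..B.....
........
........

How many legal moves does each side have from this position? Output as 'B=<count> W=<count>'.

Answer: B=5 W=7

Derivation:
-- B to move --
(1,1): no bracket -> illegal
(1,2): flips 1 -> legal
(1,3): no bracket -> illegal
(2,1): no bracket -> illegal
(2,3): flips 1 -> legal
(2,4): flips 1 -> legal
(3,1): no bracket -> illegal
(3,5): no bracket -> illegal
(4,5): flips 1 -> legal
(5,3): no bracket -> illegal
(5,4): flips 1 -> legal
(5,5): no bracket -> illegal
B mobility = 5
-- W to move --
(2,1): no bracket -> illegal
(2,3): no bracket -> illegal
(2,4): flips 1 -> legal
(2,5): no bracket -> illegal
(3,1): flips 1 -> legal
(3,5): flips 1 -> legal
(4,1): flips 2 -> legal
(4,5): no bracket -> illegal
(5,1): flips 1 -> legal
(5,3): flips 1 -> legal
(5,4): no bracket -> illegal
(6,1): no bracket -> illegal
(6,2): flips 3 -> legal
(6,3): no bracket -> illegal
W mobility = 7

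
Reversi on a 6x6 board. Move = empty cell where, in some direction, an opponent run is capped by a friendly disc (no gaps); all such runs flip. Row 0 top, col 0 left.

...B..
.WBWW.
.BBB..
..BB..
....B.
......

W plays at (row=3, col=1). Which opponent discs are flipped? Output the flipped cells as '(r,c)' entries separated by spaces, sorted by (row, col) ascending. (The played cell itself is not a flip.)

Answer: (2,1) (2,2)

Derivation:
Dir NW: first cell '.' (not opp) -> no flip
Dir N: opp run (2,1) capped by W -> flip
Dir NE: opp run (2,2) capped by W -> flip
Dir W: first cell '.' (not opp) -> no flip
Dir E: opp run (3,2) (3,3), next='.' -> no flip
Dir SW: first cell '.' (not opp) -> no flip
Dir S: first cell '.' (not opp) -> no flip
Dir SE: first cell '.' (not opp) -> no flip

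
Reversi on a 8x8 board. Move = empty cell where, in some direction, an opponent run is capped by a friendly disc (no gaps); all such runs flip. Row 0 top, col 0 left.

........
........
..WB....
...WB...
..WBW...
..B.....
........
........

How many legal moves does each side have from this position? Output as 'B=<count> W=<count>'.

-- B to move --
(1,1): no bracket -> illegal
(1,2): no bracket -> illegal
(1,3): no bracket -> illegal
(2,1): flips 1 -> legal
(2,4): no bracket -> illegal
(3,1): no bracket -> illegal
(3,2): flips 2 -> legal
(3,5): no bracket -> illegal
(4,1): flips 1 -> legal
(4,5): flips 1 -> legal
(5,1): no bracket -> illegal
(5,3): no bracket -> illegal
(5,4): flips 1 -> legal
(5,5): no bracket -> illegal
B mobility = 5
-- W to move --
(1,2): no bracket -> illegal
(1,3): flips 1 -> legal
(1,4): no bracket -> illegal
(2,4): flips 2 -> legal
(2,5): no bracket -> illegal
(3,2): no bracket -> illegal
(3,5): flips 1 -> legal
(4,1): no bracket -> illegal
(4,5): no bracket -> illegal
(5,1): no bracket -> illegal
(5,3): flips 1 -> legal
(5,4): no bracket -> illegal
(6,1): no bracket -> illegal
(6,2): flips 1 -> legal
(6,3): no bracket -> illegal
W mobility = 5

Answer: B=5 W=5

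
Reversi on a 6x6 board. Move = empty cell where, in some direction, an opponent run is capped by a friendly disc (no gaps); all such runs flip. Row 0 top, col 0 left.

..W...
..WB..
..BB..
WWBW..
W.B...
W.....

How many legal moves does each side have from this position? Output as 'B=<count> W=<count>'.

Answer: B=7 W=9

Derivation:
-- B to move --
(0,1): flips 1 -> legal
(0,3): no bracket -> illegal
(1,1): flips 1 -> legal
(2,0): flips 1 -> legal
(2,1): no bracket -> illegal
(2,4): flips 1 -> legal
(3,4): flips 1 -> legal
(4,1): no bracket -> illegal
(4,3): flips 1 -> legal
(4,4): flips 1 -> legal
(5,1): no bracket -> illegal
B mobility = 7
-- W to move --
(0,3): flips 2 -> legal
(0,4): flips 2 -> legal
(1,1): flips 1 -> legal
(1,4): flips 1 -> legal
(2,1): no bracket -> illegal
(2,4): flips 1 -> legal
(3,4): flips 1 -> legal
(4,1): no bracket -> illegal
(4,3): no bracket -> illegal
(5,1): flips 1 -> legal
(5,2): flips 3 -> legal
(5,3): flips 1 -> legal
W mobility = 9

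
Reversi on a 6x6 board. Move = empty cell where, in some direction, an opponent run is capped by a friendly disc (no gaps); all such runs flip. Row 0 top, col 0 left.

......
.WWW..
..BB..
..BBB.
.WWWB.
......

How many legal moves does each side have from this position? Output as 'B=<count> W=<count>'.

-- B to move --
(0,0): flips 1 -> legal
(0,1): flips 1 -> legal
(0,2): flips 1 -> legal
(0,3): flips 1 -> legal
(0,4): flips 1 -> legal
(1,0): no bracket -> illegal
(1,4): no bracket -> illegal
(2,0): no bracket -> illegal
(2,1): no bracket -> illegal
(2,4): no bracket -> illegal
(3,0): no bracket -> illegal
(3,1): no bracket -> illegal
(4,0): flips 3 -> legal
(5,0): flips 1 -> legal
(5,1): flips 1 -> legal
(5,2): flips 2 -> legal
(5,3): flips 1 -> legal
(5,4): flips 1 -> legal
B mobility = 11
-- W to move --
(1,4): flips 2 -> legal
(2,1): flips 1 -> legal
(2,4): flips 1 -> legal
(2,5): flips 1 -> legal
(3,1): flips 1 -> legal
(3,5): no bracket -> illegal
(4,5): flips 3 -> legal
(5,3): no bracket -> illegal
(5,4): no bracket -> illegal
(5,5): flips 3 -> legal
W mobility = 7

Answer: B=11 W=7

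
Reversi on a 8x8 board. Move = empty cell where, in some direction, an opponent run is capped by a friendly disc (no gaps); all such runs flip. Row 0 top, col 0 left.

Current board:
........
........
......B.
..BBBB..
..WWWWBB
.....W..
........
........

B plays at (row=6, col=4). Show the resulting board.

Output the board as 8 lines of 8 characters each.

Place B at (6,4); scan 8 dirs for brackets.
Dir NW: first cell '.' (not opp) -> no flip
Dir N: first cell '.' (not opp) -> no flip
Dir NE: opp run (5,5) capped by B -> flip
Dir W: first cell '.' (not opp) -> no flip
Dir E: first cell '.' (not opp) -> no flip
Dir SW: first cell '.' (not opp) -> no flip
Dir S: first cell '.' (not opp) -> no flip
Dir SE: first cell '.' (not opp) -> no flip
All flips: (5,5)

Answer: ........
........
......B.
..BBBB..
..WWWWBB
.....B..
....B...
........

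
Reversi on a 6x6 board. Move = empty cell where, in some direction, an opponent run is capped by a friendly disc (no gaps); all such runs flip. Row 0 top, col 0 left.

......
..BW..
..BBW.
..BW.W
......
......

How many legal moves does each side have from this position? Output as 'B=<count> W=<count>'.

Answer: B=7 W=3

Derivation:
-- B to move --
(0,2): no bracket -> illegal
(0,3): flips 1 -> legal
(0,4): flips 1 -> legal
(1,4): flips 1 -> legal
(1,5): no bracket -> illegal
(2,5): flips 1 -> legal
(3,4): flips 1 -> legal
(4,2): no bracket -> illegal
(4,3): flips 1 -> legal
(4,4): flips 1 -> legal
(4,5): no bracket -> illegal
B mobility = 7
-- W to move --
(0,1): no bracket -> illegal
(0,2): no bracket -> illegal
(0,3): no bracket -> illegal
(1,1): flips 2 -> legal
(1,4): no bracket -> illegal
(2,1): flips 2 -> legal
(3,1): flips 2 -> legal
(3,4): no bracket -> illegal
(4,1): no bracket -> illegal
(4,2): no bracket -> illegal
(4,3): no bracket -> illegal
W mobility = 3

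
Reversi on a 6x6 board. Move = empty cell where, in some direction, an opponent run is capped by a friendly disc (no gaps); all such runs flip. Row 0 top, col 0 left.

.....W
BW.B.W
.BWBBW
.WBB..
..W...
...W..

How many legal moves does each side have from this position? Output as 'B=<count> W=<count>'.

-- B to move --
(0,0): flips 2 -> legal
(0,1): flips 1 -> legal
(0,2): no bracket -> illegal
(0,4): no bracket -> illegal
(1,2): flips 2 -> legal
(1,4): no bracket -> illegal
(2,0): no bracket -> illegal
(3,0): flips 1 -> legal
(3,4): no bracket -> illegal
(3,5): no bracket -> illegal
(4,0): flips 2 -> legal
(4,1): flips 1 -> legal
(4,3): no bracket -> illegal
(4,4): no bracket -> illegal
(5,1): flips 1 -> legal
(5,2): flips 1 -> legal
(5,4): no bracket -> illegal
B mobility = 8
-- W to move --
(0,0): no bracket -> illegal
(0,1): no bracket -> illegal
(0,2): no bracket -> illegal
(0,3): no bracket -> illegal
(0,4): flips 1 -> legal
(1,2): no bracket -> illegal
(1,4): no bracket -> illegal
(2,0): flips 1 -> legal
(3,0): no bracket -> illegal
(3,4): flips 2 -> legal
(3,5): no bracket -> illegal
(4,1): no bracket -> illegal
(4,3): no bracket -> illegal
(4,4): flips 1 -> legal
W mobility = 4

Answer: B=8 W=4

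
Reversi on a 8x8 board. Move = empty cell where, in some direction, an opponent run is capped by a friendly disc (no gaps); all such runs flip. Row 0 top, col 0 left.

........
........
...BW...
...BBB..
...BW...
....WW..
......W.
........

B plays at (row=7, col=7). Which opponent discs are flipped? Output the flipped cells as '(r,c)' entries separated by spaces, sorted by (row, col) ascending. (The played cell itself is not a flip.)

Answer: (4,4) (5,5) (6,6)

Derivation:
Dir NW: opp run (6,6) (5,5) (4,4) capped by B -> flip
Dir N: first cell '.' (not opp) -> no flip
Dir NE: edge -> no flip
Dir W: first cell '.' (not opp) -> no flip
Dir E: edge -> no flip
Dir SW: edge -> no flip
Dir S: edge -> no flip
Dir SE: edge -> no flip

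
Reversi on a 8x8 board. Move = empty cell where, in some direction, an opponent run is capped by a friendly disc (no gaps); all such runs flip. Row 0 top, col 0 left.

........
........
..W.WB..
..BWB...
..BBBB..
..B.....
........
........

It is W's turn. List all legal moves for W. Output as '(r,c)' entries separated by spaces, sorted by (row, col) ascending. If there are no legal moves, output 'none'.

(1,4): no bracket -> illegal
(1,5): no bracket -> illegal
(1,6): no bracket -> illegal
(2,1): no bracket -> illegal
(2,3): no bracket -> illegal
(2,6): flips 1 -> legal
(3,1): flips 1 -> legal
(3,5): flips 1 -> legal
(3,6): no bracket -> illegal
(4,1): no bracket -> illegal
(4,6): no bracket -> illegal
(5,1): flips 1 -> legal
(5,3): flips 1 -> legal
(5,4): flips 2 -> legal
(5,5): flips 1 -> legal
(5,6): no bracket -> illegal
(6,1): no bracket -> illegal
(6,2): flips 3 -> legal
(6,3): no bracket -> illegal

Answer: (2,6) (3,1) (3,5) (5,1) (5,3) (5,4) (5,5) (6,2)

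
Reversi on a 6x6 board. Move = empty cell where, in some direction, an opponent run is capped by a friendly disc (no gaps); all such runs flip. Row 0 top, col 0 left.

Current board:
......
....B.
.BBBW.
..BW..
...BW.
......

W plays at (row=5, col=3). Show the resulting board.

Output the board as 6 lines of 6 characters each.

Answer: ......
....B.
.BBBW.
..BW..
...WW.
...W..

Derivation:
Place W at (5,3); scan 8 dirs for brackets.
Dir NW: first cell '.' (not opp) -> no flip
Dir N: opp run (4,3) capped by W -> flip
Dir NE: first cell 'W' (not opp) -> no flip
Dir W: first cell '.' (not opp) -> no flip
Dir E: first cell '.' (not opp) -> no flip
Dir SW: edge -> no flip
Dir S: edge -> no flip
Dir SE: edge -> no flip
All flips: (4,3)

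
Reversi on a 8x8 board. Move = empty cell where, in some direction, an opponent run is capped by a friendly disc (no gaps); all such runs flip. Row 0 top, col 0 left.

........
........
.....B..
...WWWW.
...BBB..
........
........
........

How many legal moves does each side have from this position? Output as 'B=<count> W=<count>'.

Answer: B=6 W=8

Derivation:
-- B to move --
(2,2): flips 1 -> legal
(2,3): flips 2 -> legal
(2,4): flips 1 -> legal
(2,6): flips 1 -> legal
(2,7): flips 1 -> legal
(3,2): no bracket -> illegal
(3,7): no bracket -> illegal
(4,2): no bracket -> illegal
(4,6): no bracket -> illegal
(4,7): flips 1 -> legal
B mobility = 6
-- W to move --
(1,4): flips 1 -> legal
(1,5): flips 1 -> legal
(1,6): flips 1 -> legal
(2,4): no bracket -> illegal
(2,6): no bracket -> illegal
(3,2): no bracket -> illegal
(4,2): no bracket -> illegal
(4,6): no bracket -> illegal
(5,2): flips 1 -> legal
(5,3): flips 2 -> legal
(5,4): flips 2 -> legal
(5,5): flips 2 -> legal
(5,6): flips 1 -> legal
W mobility = 8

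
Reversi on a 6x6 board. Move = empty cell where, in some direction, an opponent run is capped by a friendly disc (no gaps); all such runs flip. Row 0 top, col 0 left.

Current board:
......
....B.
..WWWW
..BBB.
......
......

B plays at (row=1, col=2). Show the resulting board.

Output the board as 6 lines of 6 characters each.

Place B at (1,2); scan 8 dirs for brackets.
Dir NW: first cell '.' (not opp) -> no flip
Dir N: first cell '.' (not opp) -> no flip
Dir NE: first cell '.' (not opp) -> no flip
Dir W: first cell '.' (not opp) -> no flip
Dir E: first cell '.' (not opp) -> no flip
Dir SW: first cell '.' (not opp) -> no flip
Dir S: opp run (2,2) capped by B -> flip
Dir SE: opp run (2,3) capped by B -> flip
All flips: (2,2) (2,3)

Answer: ......
..B.B.
..BBWW
..BBB.
......
......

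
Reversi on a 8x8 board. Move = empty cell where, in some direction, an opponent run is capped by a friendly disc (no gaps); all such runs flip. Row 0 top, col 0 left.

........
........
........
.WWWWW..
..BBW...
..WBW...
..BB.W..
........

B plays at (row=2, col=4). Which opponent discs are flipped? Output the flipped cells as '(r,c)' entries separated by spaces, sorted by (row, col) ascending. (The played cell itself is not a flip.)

Dir NW: first cell '.' (not opp) -> no flip
Dir N: first cell '.' (not opp) -> no flip
Dir NE: first cell '.' (not opp) -> no flip
Dir W: first cell '.' (not opp) -> no flip
Dir E: first cell '.' (not opp) -> no flip
Dir SW: opp run (3,3) capped by B -> flip
Dir S: opp run (3,4) (4,4) (5,4), next='.' -> no flip
Dir SE: opp run (3,5), next='.' -> no flip

Answer: (3,3)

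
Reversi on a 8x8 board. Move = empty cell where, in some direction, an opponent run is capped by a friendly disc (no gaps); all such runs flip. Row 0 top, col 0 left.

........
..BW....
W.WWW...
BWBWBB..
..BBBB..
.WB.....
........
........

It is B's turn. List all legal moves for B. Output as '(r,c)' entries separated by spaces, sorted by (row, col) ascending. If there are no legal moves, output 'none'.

(0,2): flips 2 -> legal
(0,3): flips 3 -> legal
(0,4): no bracket -> illegal
(1,0): flips 1 -> legal
(1,1): flips 2 -> legal
(1,4): flips 3 -> legal
(1,5): flips 2 -> legal
(2,1): no bracket -> illegal
(2,5): no bracket -> illegal
(4,0): no bracket -> illegal
(4,1): no bracket -> illegal
(5,0): flips 1 -> legal
(6,0): flips 1 -> legal
(6,1): no bracket -> illegal
(6,2): no bracket -> illegal

Answer: (0,2) (0,3) (1,0) (1,1) (1,4) (1,5) (5,0) (6,0)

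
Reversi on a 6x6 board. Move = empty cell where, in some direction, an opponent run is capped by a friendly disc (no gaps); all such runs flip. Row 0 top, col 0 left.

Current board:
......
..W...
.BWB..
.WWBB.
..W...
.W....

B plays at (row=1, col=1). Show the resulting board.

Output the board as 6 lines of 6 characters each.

Answer: ......
.BW...
.BBB..
.WWBB.
..W...
.W....

Derivation:
Place B at (1,1); scan 8 dirs for brackets.
Dir NW: first cell '.' (not opp) -> no flip
Dir N: first cell '.' (not opp) -> no flip
Dir NE: first cell '.' (not opp) -> no flip
Dir W: first cell '.' (not opp) -> no flip
Dir E: opp run (1,2), next='.' -> no flip
Dir SW: first cell '.' (not opp) -> no flip
Dir S: first cell 'B' (not opp) -> no flip
Dir SE: opp run (2,2) capped by B -> flip
All flips: (2,2)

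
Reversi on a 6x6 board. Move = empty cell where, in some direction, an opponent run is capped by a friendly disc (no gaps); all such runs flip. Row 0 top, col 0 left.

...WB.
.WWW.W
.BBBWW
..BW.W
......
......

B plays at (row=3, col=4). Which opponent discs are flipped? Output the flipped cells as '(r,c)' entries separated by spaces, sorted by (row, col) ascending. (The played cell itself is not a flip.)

Answer: (3,3)

Derivation:
Dir NW: first cell 'B' (not opp) -> no flip
Dir N: opp run (2,4), next='.' -> no flip
Dir NE: opp run (2,5), next=edge -> no flip
Dir W: opp run (3,3) capped by B -> flip
Dir E: opp run (3,5), next=edge -> no flip
Dir SW: first cell '.' (not opp) -> no flip
Dir S: first cell '.' (not opp) -> no flip
Dir SE: first cell '.' (not opp) -> no flip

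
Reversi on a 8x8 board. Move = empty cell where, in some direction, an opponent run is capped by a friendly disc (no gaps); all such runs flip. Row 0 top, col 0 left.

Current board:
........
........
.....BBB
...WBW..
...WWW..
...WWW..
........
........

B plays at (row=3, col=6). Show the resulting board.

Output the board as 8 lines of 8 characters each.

Answer: ........
........
.....BBB
...WBBB.
...WWW..
...WWW..
........
........

Derivation:
Place B at (3,6); scan 8 dirs for brackets.
Dir NW: first cell 'B' (not opp) -> no flip
Dir N: first cell 'B' (not opp) -> no flip
Dir NE: first cell 'B' (not opp) -> no flip
Dir W: opp run (3,5) capped by B -> flip
Dir E: first cell '.' (not opp) -> no flip
Dir SW: opp run (4,5) (5,4), next='.' -> no flip
Dir S: first cell '.' (not opp) -> no flip
Dir SE: first cell '.' (not opp) -> no flip
All flips: (3,5)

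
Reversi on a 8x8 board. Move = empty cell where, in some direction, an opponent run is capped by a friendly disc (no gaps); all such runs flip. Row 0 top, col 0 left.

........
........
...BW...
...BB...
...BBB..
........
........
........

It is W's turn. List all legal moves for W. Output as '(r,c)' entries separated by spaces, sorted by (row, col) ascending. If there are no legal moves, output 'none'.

(1,2): no bracket -> illegal
(1,3): no bracket -> illegal
(1,4): no bracket -> illegal
(2,2): flips 1 -> legal
(2,5): no bracket -> illegal
(3,2): no bracket -> illegal
(3,5): no bracket -> illegal
(3,6): no bracket -> illegal
(4,2): flips 1 -> legal
(4,6): no bracket -> illegal
(5,2): no bracket -> illegal
(5,3): no bracket -> illegal
(5,4): flips 2 -> legal
(5,5): no bracket -> illegal
(5,6): no bracket -> illegal

Answer: (2,2) (4,2) (5,4)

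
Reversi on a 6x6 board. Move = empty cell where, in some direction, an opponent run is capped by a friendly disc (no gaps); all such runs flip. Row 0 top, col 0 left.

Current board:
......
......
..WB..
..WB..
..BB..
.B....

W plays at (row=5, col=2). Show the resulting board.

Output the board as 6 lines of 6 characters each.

Place W at (5,2); scan 8 dirs for brackets.
Dir NW: first cell '.' (not opp) -> no flip
Dir N: opp run (4,2) capped by W -> flip
Dir NE: opp run (4,3), next='.' -> no flip
Dir W: opp run (5,1), next='.' -> no flip
Dir E: first cell '.' (not opp) -> no flip
Dir SW: edge -> no flip
Dir S: edge -> no flip
Dir SE: edge -> no flip
All flips: (4,2)

Answer: ......
......
..WB..
..WB..
..WB..
.BW...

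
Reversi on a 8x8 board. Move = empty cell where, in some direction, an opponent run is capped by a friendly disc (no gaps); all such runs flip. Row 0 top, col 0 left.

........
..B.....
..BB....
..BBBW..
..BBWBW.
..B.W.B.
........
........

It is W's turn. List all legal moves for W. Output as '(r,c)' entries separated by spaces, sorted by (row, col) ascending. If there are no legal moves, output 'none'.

(0,1): no bracket -> illegal
(0,2): no bracket -> illegal
(0,3): no bracket -> illegal
(1,1): flips 2 -> legal
(1,3): no bracket -> illegal
(1,4): no bracket -> illegal
(2,1): flips 2 -> legal
(2,4): flips 1 -> legal
(2,5): no bracket -> illegal
(3,1): flips 3 -> legal
(3,6): flips 1 -> legal
(4,1): flips 2 -> legal
(4,7): no bracket -> illegal
(5,1): no bracket -> illegal
(5,3): no bracket -> illegal
(5,5): flips 1 -> legal
(5,7): no bracket -> illegal
(6,1): no bracket -> illegal
(6,2): no bracket -> illegal
(6,3): no bracket -> illegal
(6,5): no bracket -> illegal
(6,6): flips 1 -> legal
(6,7): no bracket -> illegal

Answer: (1,1) (2,1) (2,4) (3,1) (3,6) (4,1) (5,5) (6,6)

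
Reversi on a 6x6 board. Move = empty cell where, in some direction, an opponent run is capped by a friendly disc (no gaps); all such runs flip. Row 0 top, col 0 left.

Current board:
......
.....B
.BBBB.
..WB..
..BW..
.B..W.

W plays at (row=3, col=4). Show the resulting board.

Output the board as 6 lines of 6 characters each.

Place W at (3,4); scan 8 dirs for brackets.
Dir NW: opp run (2,3), next='.' -> no flip
Dir N: opp run (2,4), next='.' -> no flip
Dir NE: first cell '.' (not opp) -> no flip
Dir W: opp run (3,3) capped by W -> flip
Dir E: first cell '.' (not opp) -> no flip
Dir SW: first cell 'W' (not opp) -> no flip
Dir S: first cell '.' (not opp) -> no flip
Dir SE: first cell '.' (not opp) -> no flip
All flips: (3,3)

Answer: ......
.....B
.BBBB.
..WWW.
..BW..
.B..W.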